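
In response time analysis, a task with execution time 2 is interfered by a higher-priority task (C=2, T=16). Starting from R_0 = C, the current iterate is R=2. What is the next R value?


R_next = C + ceil(R_prev / T_hp) * C_hp
ceil(2 / 16) = ceil(0.125) = 1
Interference = 1 * 2 = 2
R_next = 2 + 2 = 4

4


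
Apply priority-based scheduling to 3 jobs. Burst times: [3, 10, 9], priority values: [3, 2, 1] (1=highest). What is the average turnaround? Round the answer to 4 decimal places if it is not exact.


Sort by priority (ascending = highest first):
Order: [(1, 9), (2, 10), (3, 3)]
Completion times:
  Priority 1, burst=9, C=9
  Priority 2, burst=10, C=19
  Priority 3, burst=3, C=22
Average turnaround = 50/3 = 16.6667

16.6667


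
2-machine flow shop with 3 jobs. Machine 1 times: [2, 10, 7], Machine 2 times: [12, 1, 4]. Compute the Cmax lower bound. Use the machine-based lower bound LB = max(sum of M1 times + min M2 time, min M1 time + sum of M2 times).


LB1 = sum(M1 times) + min(M2 times) = 19 + 1 = 20
LB2 = min(M1 times) + sum(M2 times) = 2 + 17 = 19
Lower bound = max(LB1, LB2) = max(20, 19) = 20

20


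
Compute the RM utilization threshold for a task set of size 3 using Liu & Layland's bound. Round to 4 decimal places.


Compute 2^(1/3) = 1.2599210499
Subtract 1: 1.2599210499 - 1 = 0.2599210499
Multiply by n: 3 * 0.2599210499 = 0.7797631497
Round to 4 dp: 0.7798

0.7798


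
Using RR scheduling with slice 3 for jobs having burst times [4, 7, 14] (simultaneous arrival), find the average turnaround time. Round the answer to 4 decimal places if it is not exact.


Time quantum = 3
Execution trace:
  J1 runs 3 units, time = 3
  J2 runs 3 units, time = 6
  J3 runs 3 units, time = 9
  J1 runs 1 units, time = 10
  J2 runs 3 units, time = 13
  J3 runs 3 units, time = 16
  J2 runs 1 units, time = 17
  J3 runs 3 units, time = 20
  J3 runs 3 units, time = 23
  J3 runs 2 units, time = 25
Finish times: [10, 17, 25]
Average turnaround = 52/3 = 17.3333

17.3333


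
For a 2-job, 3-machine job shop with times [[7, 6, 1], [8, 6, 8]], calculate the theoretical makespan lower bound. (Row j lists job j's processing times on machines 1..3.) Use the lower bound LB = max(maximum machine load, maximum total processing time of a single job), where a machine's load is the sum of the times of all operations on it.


Machine loads:
  Machine 1: 7 + 8 = 15
  Machine 2: 6 + 6 = 12
  Machine 3: 1 + 8 = 9
Max machine load = 15
Job totals:
  Job 1: 14
  Job 2: 22
Max job total = 22
Lower bound = max(15, 22) = 22

22


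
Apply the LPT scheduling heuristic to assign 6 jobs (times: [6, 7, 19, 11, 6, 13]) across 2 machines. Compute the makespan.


Sort jobs in decreasing order (LPT): [19, 13, 11, 7, 6, 6]
Assign each job to the least loaded machine:
  Machine 1: jobs [19, 7, 6], load = 32
  Machine 2: jobs [13, 11, 6], load = 30
Makespan = max load = 32

32


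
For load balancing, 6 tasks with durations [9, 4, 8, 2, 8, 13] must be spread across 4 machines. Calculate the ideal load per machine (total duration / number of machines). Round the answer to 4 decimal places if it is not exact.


Total processing time = 9 + 4 + 8 + 2 + 8 + 13 = 44
Number of machines = 4
Ideal balanced load = 44 / 4 = 11.0

11.0


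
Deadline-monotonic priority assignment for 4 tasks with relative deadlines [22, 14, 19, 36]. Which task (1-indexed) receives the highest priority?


Sort tasks by relative deadline (ascending):
  Task 2: deadline = 14
  Task 3: deadline = 19
  Task 1: deadline = 22
  Task 4: deadline = 36
Priority order (highest first): [2, 3, 1, 4]
Highest priority task = 2

2


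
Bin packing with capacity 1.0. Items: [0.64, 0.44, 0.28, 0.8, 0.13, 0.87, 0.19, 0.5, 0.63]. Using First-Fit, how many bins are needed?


Place items sequentially using First-Fit:
  Item 0.64 -> new Bin 1
  Item 0.44 -> new Bin 2
  Item 0.28 -> Bin 1 (now 0.92)
  Item 0.8 -> new Bin 3
  Item 0.13 -> Bin 2 (now 0.57)
  Item 0.87 -> new Bin 4
  Item 0.19 -> Bin 2 (now 0.76)
  Item 0.5 -> new Bin 5
  Item 0.63 -> new Bin 6
Total bins used = 6

6


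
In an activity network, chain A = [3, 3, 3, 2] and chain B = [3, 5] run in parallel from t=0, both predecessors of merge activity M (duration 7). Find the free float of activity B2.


ES(B2) = sum of predecessors on chain B = 3
EF(B2) = ES + duration = 3 + 5 = 8
Successor of B2 is M. ES(M) = max(sum(A), sum(B)) = max(11, 8) = 11
Free float = ES(successor) - EF(current) = 11 - 8 = 3

3


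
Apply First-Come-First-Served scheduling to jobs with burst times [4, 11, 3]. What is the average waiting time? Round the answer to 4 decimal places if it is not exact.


FCFS order (as given): [4, 11, 3]
Waiting times:
  Job 1: wait = 0
  Job 2: wait = 4
  Job 3: wait = 15
Sum of waiting times = 19
Average waiting time = 19/3 = 6.3333

6.3333


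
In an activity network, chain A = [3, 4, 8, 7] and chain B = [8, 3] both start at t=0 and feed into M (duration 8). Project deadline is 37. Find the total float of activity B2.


Forward pass: ES(B2) = sum of predecessors on chain B = 8
EF = ES + duration = 8 + 3 = 11
Backward pass: LF(M) = deadline = 37; LS(M) = 37 - 8 = 29
LF(B2) = LS(M) - sum(successors on chain B) = 29 - 0 = 29
LS = LF - duration = 29 - 3 = 26
Total float = LS - ES = 26 - 8 = 18

18


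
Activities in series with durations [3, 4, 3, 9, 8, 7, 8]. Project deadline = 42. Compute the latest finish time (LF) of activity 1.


LF(activity 1) = deadline - sum of successor durations
Successors: activities 2 through 7 with durations [4, 3, 9, 8, 7, 8]
Sum of successor durations = 39
LF = 42 - 39 = 3

3


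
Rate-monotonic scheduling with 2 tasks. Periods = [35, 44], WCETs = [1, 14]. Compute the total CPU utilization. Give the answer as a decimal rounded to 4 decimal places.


Compute individual utilizations (exact fractions):
  Task 1: C/T = 1/35 (approx. 0.0286)
  Task 2: C/T = 14/44 = 7/22 (approx. 0.3182)
Total utilization U = 1/35 + 7/22 = 267/770
Rounded to 4 decimal places: U = 0.3468
RM (Liu & Layland) bound for 2 tasks = 0.828427; compare with U = 267/770 (approx. 0.346753)
U <= bound, so schedulable by RM sufficient condition.

0.3468


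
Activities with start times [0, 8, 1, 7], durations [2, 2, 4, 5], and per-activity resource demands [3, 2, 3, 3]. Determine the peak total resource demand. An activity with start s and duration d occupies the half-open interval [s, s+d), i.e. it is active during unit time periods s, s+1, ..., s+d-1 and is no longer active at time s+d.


Each activity i is active on [start_i, start_i + duration_i).
Compute total resource usage per time slot:
  t=0: active resources = [3], total = 3
  t=1: active resources = [3, 3], total = 6
  t=2: active resources = [3], total = 3
  t=3: active resources = [3], total = 3
  t=4: active resources = [3], total = 3
  t=5: active resources = [], total = 0
  t=6: active resources = [], total = 0
  t=7: active resources = [3], total = 3
  t=8: active resources = [2, 3], total = 5
  t=9: active resources = [2, 3], total = 5
  t=10: active resources = [3], total = 3
  t=11: active resources = [3], total = 3
Peak resource demand = 6

6


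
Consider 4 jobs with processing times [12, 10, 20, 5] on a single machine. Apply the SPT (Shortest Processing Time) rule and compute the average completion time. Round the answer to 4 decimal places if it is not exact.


Sort jobs by processing time (SPT order): [5, 10, 12, 20]
Compute completion times sequentially:
  Job 1: processing = 5, completes at 5
  Job 2: processing = 10, completes at 15
  Job 3: processing = 12, completes at 27
  Job 4: processing = 20, completes at 47
Sum of completion times = 94
Average completion time = 94/4 = 23.5

23.5


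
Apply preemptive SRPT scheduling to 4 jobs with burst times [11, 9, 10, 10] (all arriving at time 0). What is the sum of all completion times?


Since all jobs arrive at t=0, SRPT equals SPT ordering.
SPT order: [9, 10, 10, 11]
Completion times:
  Job 1: p=9, C=9
  Job 2: p=10, C=19
  Job 3: p=10, C=29
  Job 4: p=11, C=40
Total completion time = 9 + 19 + 29 + 40 = 97

97


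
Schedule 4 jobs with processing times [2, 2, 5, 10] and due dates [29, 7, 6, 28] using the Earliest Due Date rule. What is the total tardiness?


Sort by due date (EDD order): [(5, 6), (2, 7), (10, 28), (2, 29)]
Compute completion times and tardiness:
  Job 1: p=5, d=6, C=5, tardiness=max(0,5-6)=0
  Job 2: p=2, d=7, C=7, tardiness=max(0,7-7)=0
  Job 3: p=10, d=28, C=17, tardiness=max(0,17-28)=0
  Job 4: p=2, d=29, C=19, tardiness=max(0,19-29)=0
Total tardiness = 0

0


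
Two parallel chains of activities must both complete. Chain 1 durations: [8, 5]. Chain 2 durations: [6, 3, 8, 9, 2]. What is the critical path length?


Path A total = 8 + 5 = 13
Path B total = 6 + 3 + 8 + 9 + 2 = 28
Critical path = longest path = max(13, 28) = 28

28


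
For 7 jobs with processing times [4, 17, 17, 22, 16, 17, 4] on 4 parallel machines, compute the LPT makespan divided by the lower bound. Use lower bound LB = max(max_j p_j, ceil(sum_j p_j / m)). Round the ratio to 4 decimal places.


LPT order: [22, 17, 17, 17, 16, 4, 4]
Machine loads after assignment: [22, 33, 21, 21]
LPT makespan = 33
Lower bound = max(max_job, ceil(total/4)) = max(22, 25) = 25
Ratio = 33 / 25 = 1.32

1.32


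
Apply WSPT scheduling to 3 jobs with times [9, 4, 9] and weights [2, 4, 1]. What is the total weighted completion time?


Compute p/w ratios and sort ascending (WSPT): [(4, 4), (9, 2), (9, 1)]
Compute weighted completion times:
  Job (p=4,w=4): C=4, w*C=4*4=16
  Job (p=9,w=2): C=13, w*C=2*13=26
  Job (p=9,w=1): C=22, w*C=1*22=22
Total weighted completion time = 64

64


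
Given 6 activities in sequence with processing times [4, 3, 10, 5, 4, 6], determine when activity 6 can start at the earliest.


Activity 6 starts after activities 1 through 5 complete.
Predecessor durations: [4, 3, 10, 5, 4]
ES = 4 + 3 + 10 + 5 + 4 = 26

26


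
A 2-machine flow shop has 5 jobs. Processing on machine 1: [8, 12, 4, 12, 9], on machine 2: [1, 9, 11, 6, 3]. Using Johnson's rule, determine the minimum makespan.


Apply Johnson's rule:
  Group 1 (a <= b): [(3, 4, 11)]
  Group 2 (a > b): [(2, 12, 9), (4, 12, 6), (5, 9, 3), (1, 8, 1)]
Optimal job order: [3, 2, 4, 5, 1]
Schedule:
  Job 3: M1 done at 4, M2 done at 15
  Job 2: M1 done at 16, M2 done at 25
  Job 4: M1 done at 28, M2 done at 34
  Job 5: M1 done at 37, M2 done at 40
  Job 1: M1 done at 45, M2 done at 46
Makespan = 46

46


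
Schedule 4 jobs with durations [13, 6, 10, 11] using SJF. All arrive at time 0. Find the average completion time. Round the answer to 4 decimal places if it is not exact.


SJF order (ascending): [6, 10, 11, 13]
Completion times:
  Job 1: burst=6, C=6
  Job 2: burst=10, C=16
  Job 3: burst=11, C=27
  Job 4: burst=13, C=40
Average completion = 89/4 = 22.25

22.25


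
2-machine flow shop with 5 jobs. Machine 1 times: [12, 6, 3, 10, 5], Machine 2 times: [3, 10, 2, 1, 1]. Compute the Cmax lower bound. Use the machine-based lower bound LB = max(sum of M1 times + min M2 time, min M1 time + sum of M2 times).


LB1 = sum(M1 times) + min(M2 times) = 36 + 1 = 37
LB2 = min(M1 times) + sum(M2 times) = 3 + 17 = 20
Lower bound = max(LB1, LB2) = max(37, 20) = 37

37


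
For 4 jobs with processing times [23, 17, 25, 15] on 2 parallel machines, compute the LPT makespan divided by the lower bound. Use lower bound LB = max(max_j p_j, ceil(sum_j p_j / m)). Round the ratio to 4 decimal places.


LPT order: [25, 23, 17, 15]
Machine loads after assignment: [40, 40]
LPT makespan = 40
Lower bound = max(max_job, ceil(total/2)) = max(25, 40) = 40
Ratio = 40 / 40 = 1.0

1.0


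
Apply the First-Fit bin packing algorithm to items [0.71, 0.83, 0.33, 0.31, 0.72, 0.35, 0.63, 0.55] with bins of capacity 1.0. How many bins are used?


Place items sequentially using First-Fit:
  Item 0.71 -> new Bin 1
  Item 0.83 -> new Bin 2
  Item 0.33 -> new Bin 3
  Item 0.31 -> Bin 3 (now 0.64)
  Item 0.72 -> new Bin 4
  Item 0.35 -> Bin 3 (now 0.99)
  Item 0.63 -> new Bin 5
  Item 0.55 -> new Bin 6
Total bins used = 6

6


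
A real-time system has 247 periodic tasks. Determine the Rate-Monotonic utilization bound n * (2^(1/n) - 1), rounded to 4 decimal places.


Compute 2^(1/247) = 1.0028102051
Subtract 1: 1.0028102051 - 1 = 0.0028102051
Multiply by n: 247 * 0.0028102051 = 0.6941206597
Round to 4 dp: 0.6941

0.6941


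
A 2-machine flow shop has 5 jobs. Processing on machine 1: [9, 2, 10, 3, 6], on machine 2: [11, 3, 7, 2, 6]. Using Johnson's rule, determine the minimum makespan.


Apply Johnson's rule:
  Group 1 (a <= b): [(2, 2, 3), (5, 6, 6), (1, 9, 11)]
  Group 2 (a > b): [(3, 10, 7), (4, 3, 2)]
Optimal job order: [2, 5, 1, 3, 4]
Schedule:
  Job 2: M1 done at 2, M2 done at 5
  Job 5: M1 done at 8, M2 done at 14
  Job 1: M1 done at 17, M2 done at 28
  Job 3: M1 done at 27, M2 done at 35
  Job 4: M1 done at 30, M2 done at 37
Makespan = 37

37


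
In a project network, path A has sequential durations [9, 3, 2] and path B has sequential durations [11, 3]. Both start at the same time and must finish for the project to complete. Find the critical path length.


Path A total = 9 + 3 + 2 = 14
Path B total = 11 + 3 = 14
Critical path = longest path = max(14, 14) = 14

14


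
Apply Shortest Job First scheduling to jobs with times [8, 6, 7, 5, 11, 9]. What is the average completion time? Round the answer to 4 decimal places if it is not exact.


SJF order (ascending): [5, 6, 7, 8, 9, 11]
Completion times:
  Job 1: burst=5, C=5
  Job 2: burst=6, C=11
  Job 3: burst=7, C=18
  Job 4: burst=8, C=26
  Job 5: burst=9, C=35
  Job 6: burst=11, C=46
Average completion = 141/6 = 23.5

23.5


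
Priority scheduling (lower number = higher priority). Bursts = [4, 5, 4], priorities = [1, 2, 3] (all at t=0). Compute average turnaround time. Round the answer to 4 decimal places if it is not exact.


Sort by priority (ascending = highest first):
Order: [(1, 4), (2, 5), (3, 4)]
Completion times:
  Priority 1, burst=4, C=4
  Priority 2, burst=5, C=9
  Priority 3, burst=4, C=13
Average turnaround = 26/3 = 8.6667

8.6667


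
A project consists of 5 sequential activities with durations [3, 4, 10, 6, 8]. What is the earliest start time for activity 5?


Activity 5 starts after activities 1 through 4 complete.
Predecessor durations: [3, 4, 10, 6]
ES = 3 + 4 + 10 + 6 = 23

23


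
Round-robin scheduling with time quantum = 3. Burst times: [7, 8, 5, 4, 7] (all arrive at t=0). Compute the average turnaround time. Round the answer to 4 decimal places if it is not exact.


Time quantum = 3
Execution trace:
  J1 runs 3 units, time = 3
  J2 runs 3 units, time = 6
  J3 runs 3 units, time = 9
  J4 runs 3 units, time = 12
  J5 runs 3 units, time = 15
  J1 runs 3 units, time = 18
  J2 runs 3 units, time = 21
  J3 runs 2 units, time = 23
  J4 runs 1 units, time = 24
  J5 runs 3 units, time = 27
  J1 runs 1 units, time = 28
  J2 runs 2 units, time = 30
  J5 runs 1 units, time = 31
Finish times: [28, 30, 23, 24, 31]
Average turnaround = 136/5 = 27.2

27.2


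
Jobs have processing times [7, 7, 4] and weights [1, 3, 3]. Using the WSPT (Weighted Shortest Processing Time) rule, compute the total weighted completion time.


Compute p/w ratios and sort ascending (WSPT): [(4, 3), (7, 3), (7, 1)]
Compute weighted completion times:
  Job (p=4,w=3): C=4, w*C=3*4=12
  Job (p=7,w=3): C=11, w*C=3*11=33
  Job (p=7,w=1): C=18, w*C=1*18=18
Total weighted completion time = 63

63


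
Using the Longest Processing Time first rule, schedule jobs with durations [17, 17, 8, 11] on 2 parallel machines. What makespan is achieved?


Sort jobs in decreasing order (LPT): [17, 17, 11, 8]
Assign each job to the least loaded machine:
  Machine 1: jobs [17, 11], load = 28
  Machine 2: jobs [17, 8], load = 25
Makespan = max load = 28

28


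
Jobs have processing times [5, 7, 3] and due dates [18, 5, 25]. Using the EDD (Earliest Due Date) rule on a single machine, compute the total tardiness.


Sort by due date (EDD order): [(7, 5), (5, 18), (3, 25)]
Compute completion times and tardiness:
  Job 1: p=7, d=5, C=7, tardiness=max(0,7-5)=2
  Job 2: p=5, d=18, C=12, tardiness=max(0,12-18)=0
  Job 3: p=3, d=25, C=15, tardiness=max(0,15-25)=0
Total tardiness = 2

2


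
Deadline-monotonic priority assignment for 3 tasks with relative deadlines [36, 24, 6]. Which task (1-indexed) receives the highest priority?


Sort tasks by relative deadline (ascending):
  Task 3: deadline = 6
  Task 2: deadline = 24
  Task 1: deadline = 36
Priority order (highest first): [3, 2, 1]
Highest priority task = 3

3


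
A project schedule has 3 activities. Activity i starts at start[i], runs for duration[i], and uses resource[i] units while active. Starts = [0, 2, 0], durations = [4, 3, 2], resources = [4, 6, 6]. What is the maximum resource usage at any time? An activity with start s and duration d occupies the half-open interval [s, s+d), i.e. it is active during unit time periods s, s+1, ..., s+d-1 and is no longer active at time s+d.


Each activity i is active on [start_i, start_i + duration_i).
Compute total resource usage per time slot:
  t=0: active resources = [4, 6], total = 10
  t=1: active resources = [4, 6], total = 10
  t=2: active resources = [4, 6], total = 10
  t=3: active resources = [4, 6], total = 10
  t=4: active resources = [6], total = 6
Peak resource demand = 10

10


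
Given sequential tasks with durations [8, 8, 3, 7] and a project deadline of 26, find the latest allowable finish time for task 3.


LF(activity 3) = deadline - sum of successor durations
Successors: activities 4 through 4 with durations [7]
Sum of successor durations = 7
LF = 26 - 7 = 19

19


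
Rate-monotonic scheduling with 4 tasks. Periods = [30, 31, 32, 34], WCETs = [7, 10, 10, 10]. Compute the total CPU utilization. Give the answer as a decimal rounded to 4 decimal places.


Compute individual utilizations (exact fractions):
  Task 1: C/T = 7/30 (approx. 0.2333)
  Task 2: C/T = 10/31 (approx. 0.3226)
  Task 3: C/T = 10/32 = 5/16 (approx. 0.3125)
  Task 4: C/T = 10/34 = 5/17 (approx. 0.2941)
Total utilization U = 7/30 + 10/31 + 5/16 + 5/17 = 147037/126480
Rounded to 4 decimal places: U = 1.1625
RM (Liu & Layland) bound for 4 tasks = 0.756828; compare with U = 147037/126480 (approx. 1.162532)
U > 1, so the task set is not schedulable (processor overloaded).

1.1625


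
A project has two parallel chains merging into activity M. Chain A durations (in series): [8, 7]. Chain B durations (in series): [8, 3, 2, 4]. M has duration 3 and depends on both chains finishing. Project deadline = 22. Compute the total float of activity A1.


Forward pass: ES(A1) = sum of predecessors on chain A = 0
EF = ES + duration = 0 + 8 = 8
Backward pass: LF(M) = deadline = 22; LS(M) = 22 - 3 = 19
LF(A1) = LS(M) - sum(successors on chain A) = 19 - 7 = 12
LS = LF - duration = 12 - 8 = 4
Total float = LS - ES = 4 - 0 = 4

4


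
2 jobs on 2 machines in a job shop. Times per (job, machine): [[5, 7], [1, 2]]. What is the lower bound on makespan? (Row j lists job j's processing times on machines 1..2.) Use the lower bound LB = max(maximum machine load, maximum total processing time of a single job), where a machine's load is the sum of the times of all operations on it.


Machine loads:
  Machine 1: 5 + 1 = 6
  Machine 2: 7 + 2 = 9
Max machine load = 9
Job totals:
  Job 1: 12
  Job 2: 3
Max job total = 12
Lower bound = max(9, 12) = 12

12


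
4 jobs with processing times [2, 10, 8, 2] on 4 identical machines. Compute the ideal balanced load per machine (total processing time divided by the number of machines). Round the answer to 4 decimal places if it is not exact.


Total processing time = 2 + 10 + 8 + 2 = 22
Number of machines = 4
Ideal balanced load = 22 / 4 = 5.5

5.5


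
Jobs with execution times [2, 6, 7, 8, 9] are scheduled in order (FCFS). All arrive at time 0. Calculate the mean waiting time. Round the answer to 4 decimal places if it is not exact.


FCFS order (as given): [2, 6, 7, 8, 9]
Waiting times:
  Job 1: wait = 0
  Job 2: wait = 2
  Job 3: wait = 8
  Job 4: wait = 15
  Job 5: wait = 23
Sum of waiting times = 48
Average waiting time = 48/5 = 9.6

9.6


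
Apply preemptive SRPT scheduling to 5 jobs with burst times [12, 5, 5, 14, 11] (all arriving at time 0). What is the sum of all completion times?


Since all jobs arrive at t=0, SRPT equals SPT ordering.
SPT order: [5, 5, 11, 12, 14]
Completion times:
  Job 1: p=5, C=5
  Job 2: p=5, C=10
  Job 3: p=11, C=21
  Job 4: p=12, C=33
  Job 5: p=14, C=47
Total completion time = 5 + 10 + 21 + 33 + 47 = 116

116


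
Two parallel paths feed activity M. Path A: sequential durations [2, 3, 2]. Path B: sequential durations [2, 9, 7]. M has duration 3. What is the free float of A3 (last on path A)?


ES(A3) = sum of predecessors on chain A = 5
EF(A3) = ES + duration = 5 + 2 = 7
Successor of A3 is M. ES(M) = max(sum(A), sum(B)) = max(7, 18) = 18
Free float = ES(successor) - EF(current) = 18 - 7 = 11

11


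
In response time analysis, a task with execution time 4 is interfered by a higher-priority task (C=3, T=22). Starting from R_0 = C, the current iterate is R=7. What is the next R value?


R_next = C + ceil(R_prev / T_hp) * C_hp
ceil(7 / 22) = ceil(0.3182) = 1
Interference = 1 * 3 = 3
R_next = 4 + 3 = 7
R_next = R_prev, so the iteration has converged (response time = 7).

7


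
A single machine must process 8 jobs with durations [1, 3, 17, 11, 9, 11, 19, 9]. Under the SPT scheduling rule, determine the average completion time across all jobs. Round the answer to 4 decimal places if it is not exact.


Sort jobs by processing time (SPT order): [1, 3, 9, 9, 11, 11, 17, 19]
Compute completion times sequentially:
  Job 1: processing = 1, completes at 1
  Job 2: processing = 3, completes at 4
  Job 3: processing = 9, completes at 13
  Job 4: processing = 9, completes at 22
  Job 5: processing = 11, completes at 33
  Job 6: processing = 11, completes at 44
  Job 7: processing = 17, completes at 61
  Job 8: processing = 19, completes at 80
Sum of completion times = 258
Average completion time = 258/8 = 32.25

32.25


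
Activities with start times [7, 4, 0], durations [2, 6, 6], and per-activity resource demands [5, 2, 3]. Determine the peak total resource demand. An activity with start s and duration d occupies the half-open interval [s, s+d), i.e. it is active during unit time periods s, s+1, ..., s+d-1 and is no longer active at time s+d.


Each activity i is active on [start_i, start_i + duration_i).
Compute total resource usage per time slot:
  t=0: active resources = [3], total = 3
  t=1: active resources = [3], total = 3
  t=2: active resources = [3], total = 3
  t=3: active resources = [3], total = 3
  t=4: active resources = [2, 3], total = 5
  t=5: active resources = [2, 3], total = 5
  t=6: active resources = [2], total = 2
  t=7: active resources = [5, 2], total = 7
  t=8: active resources = [5, 2], total = 7
  t=9: active resources = [2], total = 2
Peak resource demand = 7

7


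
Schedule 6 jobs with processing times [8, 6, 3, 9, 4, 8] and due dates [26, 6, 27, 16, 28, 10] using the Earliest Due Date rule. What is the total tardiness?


Sort by due date (EDD order): [(6, 6), (8, 10), (9, 16), (8, 26), (3, 27), (4, 28)]
Compute completion times and tardiness:
  Job 1: p=6, d=6, C=6, tardiness=max(0,6-6)=0
  Job 2: p=8, d=10, C=14, tardiness=max(0,14-10)=4
  Job 3: p=9, d=16, C=23, tardiness=max(0,23-16)=7
  Job 4: p=8, d=26, C=31, tardiness=max(0,31-26)=5
  Job 5: p=3, d=27, C=34, tardiness=max(0,34-27)=7
  Job 6: p=4, d=28, C=38, tardiness=max(0,38-28)=10
Total tardiness = 33

33


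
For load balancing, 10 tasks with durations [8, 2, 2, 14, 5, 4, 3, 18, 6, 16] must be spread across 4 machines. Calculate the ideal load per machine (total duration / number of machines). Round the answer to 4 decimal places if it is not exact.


Total processing time = 8 + 2 + 2 + 14 + 5 + 4 + 3 + 18 + 6 + 16 = 78
Number of machines = 4
Ideal balanced load = 78 / 4 = 19.5

19.5


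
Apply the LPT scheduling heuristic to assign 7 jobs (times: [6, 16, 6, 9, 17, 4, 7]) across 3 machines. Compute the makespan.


Sort jobs in decreasing order (LPT): [17, 16, 9, 7, 6, 6, 4]
Assign each job to the least loaded machine:
  Machine 1: jobs [17, 4], load = 21
  Machine 2: jobs [16, 6], load = 22
  Machine 3: jobs [9, 7, 6], load = 22
Makespan = max load = 22

22


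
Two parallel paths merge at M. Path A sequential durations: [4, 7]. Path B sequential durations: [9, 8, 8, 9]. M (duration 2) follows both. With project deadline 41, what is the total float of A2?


Forward pass: ES(A2) = sum of predecessors on chain A = 4
EF = ES + duration = 4 + 7 = 11
Backward pass: LF(M) = deadline = 41; LS(M) = 41 - 2 = 39
LF(A2) = LS(M) - sum(successors on chain A) = 39 - 0 = 39
LS = LF - duration = 39 - 7 = 32
Total float = LS - ES = 32 - 4 = 28

28


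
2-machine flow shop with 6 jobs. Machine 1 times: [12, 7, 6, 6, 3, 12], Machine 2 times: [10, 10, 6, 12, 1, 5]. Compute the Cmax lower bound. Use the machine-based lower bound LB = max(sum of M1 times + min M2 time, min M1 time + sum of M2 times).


LB1 = sum(M1 times) + min(M2 times) = 46 + 1 = 47
LB2 = min(M1 times) + sum(M2 times) = 3 + 44 = 47
Lower bound = max(LB1, LB2) = max(47, 47) = 47

47


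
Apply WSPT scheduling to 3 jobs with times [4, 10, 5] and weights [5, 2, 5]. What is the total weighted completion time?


Compute p/w ratios and sort ascending (WSPT): [(4, 5), (5, 5), (10, 2)]
Compute weighted completion times:
  Job (p=4,w=5): C=4, w*C=5*4=20
  Job (p=5,w=5): C=9, w*C=5*9=45
  Job (p=10,w=2): C=19, w*C=2*19=38
Total weighted completion time = 103

103


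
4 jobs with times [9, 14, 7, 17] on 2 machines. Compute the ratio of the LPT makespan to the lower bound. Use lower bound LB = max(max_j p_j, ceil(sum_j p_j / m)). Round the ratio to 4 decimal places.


LPT order: [17, 14, 9, 7]
Machine loads after assignment: [24, 23]
LPT makespan = 24
Lower bound = max(max_job, ceil(total/2)) = max(17, 24) = 24
Ratio = 24 / 24 = 1.0

1.0


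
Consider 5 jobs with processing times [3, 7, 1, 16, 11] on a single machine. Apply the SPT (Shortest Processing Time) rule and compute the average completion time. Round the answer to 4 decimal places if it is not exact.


Sort jobs by processing time (SPT order): [1, 3, 7, 11, 16]
Compute completion times sequentially:
  Job 1: processing = 1, completes at 1
  Job 2: processing = 3, completes at 4
  Job 3: processing = 7, completes at 11
  Job 4: processing = 11, completes at 22
  Job 5: processing = 16, completes at 38
Sum of completion times = 76
Average completion time = 76/5 = 15.2

15.2


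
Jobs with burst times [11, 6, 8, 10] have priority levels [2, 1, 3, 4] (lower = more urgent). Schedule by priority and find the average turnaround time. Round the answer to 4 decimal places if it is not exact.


Sort by priority (ascending = highest first):
Order: [(1, 6), (2, 11), (3, 8), (4, 10)]
Completion times:
  Priority 1, burst=6, C=6
  Priority 2, burst=11, C=17
  Priority 3, burst=8, C=25
  Priority 4, burst=10, C=35
Average turnaround = 83/4 = 20.75

20.75


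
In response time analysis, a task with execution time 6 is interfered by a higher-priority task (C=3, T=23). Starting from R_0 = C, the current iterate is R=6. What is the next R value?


R_next = C + ceil(R_prev / T_hp) * C_hp
ceil(6 / 23) = ceil(0.2609) = 1
Interference = 1 * 3 = 3
R_next = 6 + 3 = 9

9


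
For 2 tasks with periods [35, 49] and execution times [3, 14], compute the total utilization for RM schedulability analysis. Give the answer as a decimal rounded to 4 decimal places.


Compute individual utilizations (exact fractions):
  Task 1: C/T = 3/35 (approx. 0.0857)
  Task 2: C/T = 14/49 = 2/7 (approx. 0.2857)
Total utilization U = 3/35 + 2/7 = 13/35
Rounded to 4 decimal places: U = 0.3714
RM (Liu & Layland) bound for 2 tasks = 0.828427; compare with U = 13/35 (approx. 0.371429)
U <= bound, so schedulable by RM sufficient condition.

0.3714


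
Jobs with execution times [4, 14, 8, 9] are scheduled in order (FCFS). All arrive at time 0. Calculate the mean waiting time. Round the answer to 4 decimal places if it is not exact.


FCFS order (as given): [4, 14, 8, 9]
Waiting times:
  Job 1: wait = 0
  Job 2: wait = 4
  Job 3: wait = 18
  Job 4: wait = 26
Sum of waiting times = 48
Average waiting time = 48/4 = 12.0

12.0


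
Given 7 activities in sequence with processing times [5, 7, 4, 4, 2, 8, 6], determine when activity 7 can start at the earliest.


Activity 7 starts after activities 1 through 6 complete.
Predecessor durations: [5, 7, 4, 4, 2, 8]
ES = 5 + 7 + 4 + 4 + 2 + 8 = 30

30


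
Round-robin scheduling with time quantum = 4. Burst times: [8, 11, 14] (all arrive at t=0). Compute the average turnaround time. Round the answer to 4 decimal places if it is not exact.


Time quantum = 4
Execution trace:
  J1 runs 4 units, time = 4
  J2 runs 4 units, time = 8
  J3 runs 4 units, time = 12
  J1 runs 4 units, time = 16
  J2 runs 4 units, time = 20
  J3 runs 4 units, time = 24
  J2 runs 3 units, time = 27
  J3 runs 4 units, time = 31
  J3 runs 2 units, time = 33
Finish times: [16, 27, 33]
Average turnaround = 76/3 = 25.3333

25.3333


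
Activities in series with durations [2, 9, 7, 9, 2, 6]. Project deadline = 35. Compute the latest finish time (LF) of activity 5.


LF(activity 5) = deadline - sum of successor durations
Successors: activities 6 through 6 with durations [6]
Sum of successor durations = 6
LF = 35 - 6 = 29

29


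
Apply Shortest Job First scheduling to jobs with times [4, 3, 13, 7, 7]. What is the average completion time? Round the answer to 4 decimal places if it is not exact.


SJF order (ascending): [3, 4, 7, 7, 13]
Completion times:
  Job 1: burst=3, C=3
  Job 2: burst=4, C=7
  Job 3: burst=7, C=14
  Job 4: burst=7, C=21
  Job 5: burst=13, C=34
Average completion = 79/5 = 15.8

15.8


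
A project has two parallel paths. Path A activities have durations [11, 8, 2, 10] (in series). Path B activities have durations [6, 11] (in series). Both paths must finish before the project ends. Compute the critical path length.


Path A total = 11 + 8 + 2 + 10 = 31
Path B total = 6 + 11 = 17
Critical path = longest path = max(31, 17) = 31

31


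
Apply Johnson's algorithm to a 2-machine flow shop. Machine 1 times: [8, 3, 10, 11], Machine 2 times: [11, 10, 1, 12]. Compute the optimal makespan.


Apply Johnson's rule:
  Group 1 (a <= b): [(2, 3, 10), (1, 8, 11), (4, 11, 12)]
  Group 2 (a > b): [(3, 10, 1)]
Optimal job order: [2, 1, 4, 3]
Schedule:
  Job 2: M1 done at 3, M2 done at 13
  Job 1: M1 done at 11, M2 done at 24
  Job 4: M1 done at 22, M2 done at 36
  Job 3: M1 done at 32, M2 done at 37
Makespan = 37

37


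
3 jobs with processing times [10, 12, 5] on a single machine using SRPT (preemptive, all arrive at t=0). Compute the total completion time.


Since all jobs arrive at t=0, SRPT equals SPT ordering.
SPT order: [5, 10, 12]
Completion times:
  Job 1: p=5, C=5
  Job 2: p=10, C=15
  Job 3: p=12, C=27
Total completion time = 5 + 15 + 27 = 47

47


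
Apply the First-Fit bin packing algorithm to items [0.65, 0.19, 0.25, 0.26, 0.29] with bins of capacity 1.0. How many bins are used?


Place items sequentially using First-Fit:
  Item 0.65 -> new Bin 1
  Item 0.19 -> Bin 1 (now 0.84)
  Item 0.25 -> new Bin 2
  Item 0.26 -> Bin 2 (now 0.51)
  Item 0.29 -> Bin 2 (now 0.8)
Total bins used = 2

2


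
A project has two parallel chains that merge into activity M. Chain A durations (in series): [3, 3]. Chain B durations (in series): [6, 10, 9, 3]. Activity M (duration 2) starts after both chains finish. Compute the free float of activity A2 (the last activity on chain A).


ES(A2) = sum of predecessors on chain A = 3
EF(A2) = ES + duration = 3 + 3 = 6
Successor of A2 is M. ES(M) = max(sum(A), sum(B)) = max(6, 28) = 28
Free float = ES(successor) - EF(current) = 28 - 6 = 22

22


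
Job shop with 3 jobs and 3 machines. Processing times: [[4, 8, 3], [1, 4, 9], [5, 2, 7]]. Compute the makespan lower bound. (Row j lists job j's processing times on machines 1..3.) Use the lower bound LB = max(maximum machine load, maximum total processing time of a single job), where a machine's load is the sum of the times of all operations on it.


Machine loads:
  Machine 1: 4 + 1 + 5 = 10
  Machine 2: 8 + 4 + 2 = 14
  Machine 3: 3 + 9 + 7 = 19
Max machine load = 19
Job totals:
  Job 1: 15
  Job 2: 14
  Job 3: 14
Max job total = 15
Lower bound = max(19, 15) = 19

19


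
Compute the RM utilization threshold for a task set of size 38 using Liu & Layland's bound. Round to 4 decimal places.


Compute 2^(1/38) = 1.0184080933
Subtract 1: 1.0184080933 - 1 = 0.0184080933
Multiply by n: 38 * 0.0184080933 = 0.6995075454
Round to 4 dp: 0.6995

0.6995


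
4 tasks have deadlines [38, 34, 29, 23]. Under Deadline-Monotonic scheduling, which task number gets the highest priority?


Sort tasks by relative deadline (ascending):
  Task 4: deadline = 23
  Task 3: deadline = 29
  Task 2: deadline = 34
  Task 1: deadline = 38
Priority order (highest first): [4, 3, 2, 1]
Highest priority task = 4

4


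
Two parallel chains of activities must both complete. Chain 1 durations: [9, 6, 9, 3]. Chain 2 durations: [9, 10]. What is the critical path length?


Path A total = 9 + 6 + 9 + 3 = 27
Path B total = 9 + 10 = 19
Critical path = longest path = max(27, 19) = 27

27


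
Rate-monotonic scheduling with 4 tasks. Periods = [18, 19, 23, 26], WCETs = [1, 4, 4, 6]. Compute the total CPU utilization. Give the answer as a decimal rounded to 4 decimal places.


Compute individual utilizations (exact fractions):
  Task 1: C/T = 1/18 (approx. 0.0556)
  Task 2: C/T = 4/19 (approx. 0.2105)
  Task 3: C/T = 4/23 (approx. 0.1739)
  Task 4: C/T = 6/26 = 3/13 (approx. 0.2308)
Total utilization U = 1/18 + 4/19 + 4/23 + 3/13 = 68591/102258
Rounded to 4 decimal places: U = 0.6708
RM (Liu & Layland) bound for 4 tasks = 0.756828; compare with U = 68591/102258 (approx. 0.670764)
U <= bound, so schedulable by RM sufficient condition.

0.6708


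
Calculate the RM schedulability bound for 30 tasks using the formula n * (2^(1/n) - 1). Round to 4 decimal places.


Compute 2^(1/30) = 1.0233738920
Subtract 1: 1.0233738920 - 1 = 0.0233738920
Multiply by n: 30 * 0.0233738920 = 0.7012167600
Round to 4 dp: 0.7012

0.7012


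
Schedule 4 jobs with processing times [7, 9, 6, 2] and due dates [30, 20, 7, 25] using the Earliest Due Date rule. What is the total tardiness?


Sort by due date (EDD order): [(6, 7), (9, 20), (2, 25), (7, 30)]
Compute completion times and tardiness:
  Job 1: p=6, d=7, C=6, tardiness=max(0,6-7)=0
  Job 2: p=9, d=20, C=15, tardiness=max(0,15-20)=0
  Job 3: p=2, d=25, C=17, tardiness=max(0,17-25)=0
  Job 4: p=7, d=30, C=24, tardiness=max(0,24-30)=0
Total tardiness = 0

0


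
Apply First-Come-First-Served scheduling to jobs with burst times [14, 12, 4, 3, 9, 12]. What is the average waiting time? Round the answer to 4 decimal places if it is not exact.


FCFS order (as given): [14, 12, 4, 3, 9, 12]
Waiting times:
  Job 1: wait = 0
  Job 2: wait = 14
  Job 3: wait = 26
  Job 4: wait = 30
  Job 5: wait = 33
  Job 6: wait = 42
Sum of waiting times = 145
Average waiting time = 145/6 = 24.1667

24.1667


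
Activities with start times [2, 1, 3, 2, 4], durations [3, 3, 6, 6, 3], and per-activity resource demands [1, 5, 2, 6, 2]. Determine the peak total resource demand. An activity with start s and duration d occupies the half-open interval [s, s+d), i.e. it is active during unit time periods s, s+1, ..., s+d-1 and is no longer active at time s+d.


Each activity i is active on [start_i, start_i + duration_i).
Compute total resource usage per time slot:
  t=0: active resources = [], total = 0
  t=1: active resources = [5], total = 5
  t=2: active resources = [1, 5, 6], total = 12
  t=3: active resources = [1, 5, 2, 6], total = 14
  t=4: active resources = [1, 2, 6, 2], total = 11
  t=5: active resources = [2, 6, 2], total = 10
  t=6: active resources = [2, 6, 2], total = 10
  t=7: active resources = [2, 6], total = 8
  t=8: active resources = [2], total = 2
Peak resource demand = 14

14


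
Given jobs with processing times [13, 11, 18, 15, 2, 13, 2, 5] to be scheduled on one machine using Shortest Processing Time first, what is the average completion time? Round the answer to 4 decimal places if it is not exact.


Sort jobs by processing time (SPT order): [2, 2, 5, 11, 13, 13, 15, 18]
Compute completion times sequentially:
  Job 1: processing = 2, completes at 2
  Job 2: processing = 2, completes at 4
  Job 3: processing = 5, completes at 9
  Job 4: processing = 11, completes at 20
  Job 5: processing = 13, completes at 33
  Job 6: processing = 13, completes at 46
  Job 7: processing = 15, completes at 61
  Job 8: processing = 18, completes at 79
Sum of completion times = 254
Average completion time = 254/8 = 31.75

31.75


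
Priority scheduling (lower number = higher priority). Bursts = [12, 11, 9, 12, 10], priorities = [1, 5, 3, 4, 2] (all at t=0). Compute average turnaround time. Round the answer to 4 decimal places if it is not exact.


Sort by priority (ascending = highest first):
Order: [(1, 12), (2, 10), (3, 9), (4, 12), (5, 11)]
Completion times:
  Priority 1, burst=12, C=12
  Priority 2, burst=10, C=22
  Priority 3, burst=9, C=31
  Priority 4, burst=12, C=43
  Priority 5, burst=11, C=54
Average turnaround = 162/5 = 32.4

32.4


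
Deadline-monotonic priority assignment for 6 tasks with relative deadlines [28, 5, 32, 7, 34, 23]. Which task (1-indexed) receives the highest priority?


Sort tasks by relative deadline (ascending):
  Task 2: deadline = 5
  Task 4: deadline = 7
  Task 6: deadline = 23
  Task 1: deadline = 28
  Task 3: deadline = 32
  Task 5: deadline = 34
Priority order (highest first): [2, 4, 6, 1, 3, 5]
Highest priority task = 2

2


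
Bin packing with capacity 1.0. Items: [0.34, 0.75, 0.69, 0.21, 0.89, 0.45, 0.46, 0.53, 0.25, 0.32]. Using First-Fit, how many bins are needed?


Place items sequentially using First-Fit:
  Item 0.34 -> new Bin 1
  Item 0.75 -> new Bin 2
  Item 0.69 -> new Bin 3
  Item 0.21 -> Bin 1 (now 0.55)
  Item 0.89 -> new Bin 4
  Item 0.45 -> Bin 1 (now 1.0)
  Item 0.46 -> new Bin 5
  Item 0.53 -> Bin 5 (now 0.99)
  Item 0.25 -> Bin 2 (now 1.0)
  Item 0.32 -> new Bin 6
Total bins used = 6

6


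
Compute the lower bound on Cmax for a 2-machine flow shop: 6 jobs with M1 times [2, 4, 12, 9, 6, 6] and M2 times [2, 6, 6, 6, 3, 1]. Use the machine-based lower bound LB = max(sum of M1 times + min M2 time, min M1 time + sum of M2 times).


LB1 = sum(M1 times) + min(M2 times) = 39 + 1 = 40
LB2 = min(M1 times) + sum(M2 times) = 2 + 24 = 26
Lower bound = max(LB1, LB2) = max(40, 26) = 40

40


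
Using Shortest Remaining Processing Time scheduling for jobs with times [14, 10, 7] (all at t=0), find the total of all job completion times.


Since all jobs arrive at t=0, SRPT equals SPT ordering.
SPT order: [7, 10, 14]
Completion times:
  Job 1: p=7, C=7
  Job 2: p=10, C=17
  Job 3: p=14, C=31
Total completion time = 7 + 17 + 31 = 55

55


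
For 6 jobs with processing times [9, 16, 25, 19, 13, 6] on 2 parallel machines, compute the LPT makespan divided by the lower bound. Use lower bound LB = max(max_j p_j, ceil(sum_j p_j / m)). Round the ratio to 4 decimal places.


LPT order: [25, 19, 16, 13, 9, 6]
Machine loads after assignment: [44, 44]
LPT makespan = 44
Lower bound = max(max_job, ceil(total/2)) = max(25, 44) = 44
Ratio = 44 / 44 = 1.0

1.0


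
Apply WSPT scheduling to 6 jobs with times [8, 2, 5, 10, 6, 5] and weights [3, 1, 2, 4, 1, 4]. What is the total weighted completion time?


Compute p/w ratios and sort ascending (WSPT): [(5, 4), (2, 1), (5, 2), (10, 4), (8, 3), (6, 1)]
Compute weighted completion times:
  Job (p=5,w=4): C=5, w*C=4*5=20
  Job (p=2,w=1): C=7, w*C=1*7=7
  Job (p=5,w=2): C=12, w*C=2*12=24
  Job (p=10,w=4): C=22, w*C=4*22=88
  Job (p=8,w=3): C=30, w*C=3*30=90
  Job (p=6,w=1): C=36, w*C=1*36=36
Total weighted completion time = 265

265
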